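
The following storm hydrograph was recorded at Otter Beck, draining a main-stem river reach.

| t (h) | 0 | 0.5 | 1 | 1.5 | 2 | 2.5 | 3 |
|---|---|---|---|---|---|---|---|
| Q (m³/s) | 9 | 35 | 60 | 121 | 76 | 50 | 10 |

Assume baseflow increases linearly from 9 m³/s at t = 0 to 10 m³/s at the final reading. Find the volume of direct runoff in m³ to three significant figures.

Direct-runoff ordinates (Q − Q_b): 0.00, 25.83, 50.67, 111.50, 66.33, 40.17, 0.00 m³/s.
ΣQ_DR = 294.5 m³/s.
With Δt = 0.5 h = 1800 s, V = ΣQ_DR · Δt = 294.5 × 1800 = 5.30 × 10^5 m³.

V ≈ 5.30 × 10^5 m³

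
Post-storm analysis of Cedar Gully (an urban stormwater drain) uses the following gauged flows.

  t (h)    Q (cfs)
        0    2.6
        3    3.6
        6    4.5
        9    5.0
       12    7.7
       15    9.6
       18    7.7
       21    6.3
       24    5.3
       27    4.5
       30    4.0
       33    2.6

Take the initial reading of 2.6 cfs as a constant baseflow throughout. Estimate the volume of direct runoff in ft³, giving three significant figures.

Direct-runoff ordinates (Q − Q_b): 0.0, 1.0, 1.9, 2.4, 5.1, 7.0, 5.1, 3.7, 2.7, 1.9, 1.4, 0.0 cfs.
ΣQ_DR = 32.20 cfs.
With Δt = 3 h = 10800 s, V = ΣQ_DR · Δt = 32.20 × 10800 = 3.48 × 10^5 ft³.

V ≈ 3.48 × 10^5 ft³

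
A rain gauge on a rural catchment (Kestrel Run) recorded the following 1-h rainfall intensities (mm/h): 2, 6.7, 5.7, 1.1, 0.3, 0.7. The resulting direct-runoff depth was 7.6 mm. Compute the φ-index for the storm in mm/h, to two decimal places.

Only the 2 blocks with intensity above φ contribute runoff: 6.7, 5.7 mm/h.
Σ(I−φ)·Δt = d  ⇒  (6.7+5.7 − 2φ)·1 = 7.6
φ = (12.40 − 7.6/1) / 2 = 2.40 mm/h.

φ ≈ 2.40 mm/h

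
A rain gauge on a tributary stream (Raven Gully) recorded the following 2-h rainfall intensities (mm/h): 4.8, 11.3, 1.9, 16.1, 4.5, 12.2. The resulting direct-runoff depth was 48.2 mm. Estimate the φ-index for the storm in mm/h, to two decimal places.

φ ≈ 5.17 mm/h

Only the 3 blocks with intensity above φ contribute runoff: 11.3, 16.1, 12.2 mm/h.
Σ(I−φ)·Δt = d  ⇒  (11.3+16.1+12.2 − 3φ)·2 = 48.2
φ = (39.60 − 48.2/2) / 3 = 5.17 mm/h.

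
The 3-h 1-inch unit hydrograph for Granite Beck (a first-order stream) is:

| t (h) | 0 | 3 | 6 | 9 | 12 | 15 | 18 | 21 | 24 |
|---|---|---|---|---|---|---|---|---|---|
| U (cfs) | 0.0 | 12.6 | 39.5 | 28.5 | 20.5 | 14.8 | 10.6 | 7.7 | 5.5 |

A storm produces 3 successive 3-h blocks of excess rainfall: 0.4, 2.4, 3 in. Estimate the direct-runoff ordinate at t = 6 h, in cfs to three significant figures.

Q ≈ 46.0 cfs

By discrete convolution, Q_j = Σ (P_i / 1 in) · U_{j−i}.
At t = 6 h (j=2): Q = (0.4/1)·39.5 + (2.4/1)·12.6 + (3/1)·0.0 = 46.0 cfs.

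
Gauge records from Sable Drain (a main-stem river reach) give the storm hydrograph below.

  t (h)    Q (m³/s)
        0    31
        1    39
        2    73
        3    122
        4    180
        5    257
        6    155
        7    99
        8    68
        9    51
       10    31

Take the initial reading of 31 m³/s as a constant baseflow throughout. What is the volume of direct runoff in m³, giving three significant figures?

Direct-runoff ordinates (Q − Q_b): 0.0, 8.0, 42.0, 91.0, 149.0, 226.0, 124.0, 68.0, 37.0, 20.0, 0.0 m³/s.
ΣQ_DR = 765.0 m³/s.
With Δt = 1 h = 3600 s, V = ΣQ_DR · Δt = 765.0 × 3600 = 2.75 × 10^6 m³.

V ≈ 2.75 × 10^6 m³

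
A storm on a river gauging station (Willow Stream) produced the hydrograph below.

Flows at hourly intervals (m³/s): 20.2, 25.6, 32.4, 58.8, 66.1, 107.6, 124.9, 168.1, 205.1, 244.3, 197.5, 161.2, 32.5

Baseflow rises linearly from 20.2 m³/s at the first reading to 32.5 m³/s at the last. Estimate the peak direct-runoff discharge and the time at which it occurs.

Subtracting baseflow gives direct-runoff ordinates: 0.00, 4.38, 10.15, 35.52, 41.80, 82.28, 98.55, 140.72, 176.70, 214.88, 167.05, 129.72, 0.00 m³/s.
The maximum is 214.88 m³/s, occurring at the reading for t = 9 h.

Q_p = 214.88 m³/s at t = 9 h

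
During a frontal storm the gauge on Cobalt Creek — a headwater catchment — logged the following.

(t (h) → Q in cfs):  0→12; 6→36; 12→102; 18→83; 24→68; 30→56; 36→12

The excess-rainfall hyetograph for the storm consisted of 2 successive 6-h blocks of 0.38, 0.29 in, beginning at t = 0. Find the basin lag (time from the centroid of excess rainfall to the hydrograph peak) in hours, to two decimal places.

Centroid of excess rainfall: t_c = Σ P_i·t̄_i / ΣP_i = 5.5970 h (block centres at 3, 9 h).
Hydrograph peak occurs at t = 12 h, so basin lag t_L = 12 − 5.5970 = 6.40 h.

t_L ≈ 6.40 h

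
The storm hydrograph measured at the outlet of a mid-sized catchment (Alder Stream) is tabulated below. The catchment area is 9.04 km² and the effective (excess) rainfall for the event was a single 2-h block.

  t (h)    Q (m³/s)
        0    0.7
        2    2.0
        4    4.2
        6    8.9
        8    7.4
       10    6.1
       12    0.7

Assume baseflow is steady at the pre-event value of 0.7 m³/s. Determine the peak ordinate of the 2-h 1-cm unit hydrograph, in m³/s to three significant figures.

U_p ≈ 4.10 m³/s

Direct runoff: 0.0, 1.3, 3.5, 8.2, 6.7, 5.4, 0.0 m³/s; ΣQ_DR = 25.10 m³/s, peak = 8.2 m³/s.
Runoff depth d = ΣQ_DR·Δt / A = 25.10 × 7200 / (9.04 km²) = 19.99 mm.
The 1-cm UH is the DRH scaled by (10 mm)/d, so U_p = 8.2 × 10/19.99 = 4.10 m³/s.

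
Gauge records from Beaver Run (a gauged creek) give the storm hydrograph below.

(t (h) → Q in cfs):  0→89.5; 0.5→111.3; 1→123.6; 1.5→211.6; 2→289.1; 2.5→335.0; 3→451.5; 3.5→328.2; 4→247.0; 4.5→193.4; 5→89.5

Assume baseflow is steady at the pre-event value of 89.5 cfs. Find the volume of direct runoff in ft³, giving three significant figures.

Direct-runoff ordinates (Q − Q_b): 0.0, 21.8, 34.1, 122.1, 199.6, 245.5, 362.0, 238.7, 157.5, 103.9, 0.0 cfs.
ΣQ_DR = 1485 cfs.
With Δt = 0.5 h = 1800 s, V = ΣQ_DR · Δt = 1485 × 1800 = 2.67 × 10^6 ft³.

V ≈ 2.67 × 10^6 ft³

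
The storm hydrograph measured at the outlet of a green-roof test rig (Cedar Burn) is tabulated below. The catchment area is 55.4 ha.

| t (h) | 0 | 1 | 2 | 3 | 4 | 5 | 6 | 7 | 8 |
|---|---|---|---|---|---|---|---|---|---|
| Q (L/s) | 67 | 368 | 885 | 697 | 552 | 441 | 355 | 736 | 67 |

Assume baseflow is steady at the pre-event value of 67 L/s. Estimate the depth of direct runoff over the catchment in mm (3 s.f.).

d ≈ 23.2 mm

Direct runoff: 0.0, 301.0, 818.0, 630.0, 485.0, 374.0, 288.0, 669.0, 0.0 L/s; ΣQ_DR = 3565 L/s.
V = ΣQ_DR · Δt = 3565 × 3600 s = 1.283 × 10^7 L.
Over A = 55.4 ha, depth = V / A = 23.2 mm.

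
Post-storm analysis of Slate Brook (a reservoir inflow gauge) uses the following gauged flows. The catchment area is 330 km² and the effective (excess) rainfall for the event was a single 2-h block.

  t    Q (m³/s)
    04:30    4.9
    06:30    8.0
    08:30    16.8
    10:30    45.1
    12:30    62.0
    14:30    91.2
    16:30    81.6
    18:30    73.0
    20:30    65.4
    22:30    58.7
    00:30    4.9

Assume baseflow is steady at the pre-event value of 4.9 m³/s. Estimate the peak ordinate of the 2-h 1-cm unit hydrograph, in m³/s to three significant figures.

Direct runoff: 0.0, 3.1, 11.9, 40.2, 57.1, 86.3, 76.7, 68.1, 60.5, 53.8, 0.0 m³/s; ΣQ_DR = 457.7 m³/s, peak = 86.3 m³/s.
Runoff depth d = ΣQ_DR·Δt / A = 457.7 × 7200 / (330 km²) = 9.986 mm.
The 1-cm UH is the DRH scaled by (10 mm)/d, so U_p = 86.3 × 10/9.986 = 86.4 m³/s.

U_p ≈ 86.4 m³/s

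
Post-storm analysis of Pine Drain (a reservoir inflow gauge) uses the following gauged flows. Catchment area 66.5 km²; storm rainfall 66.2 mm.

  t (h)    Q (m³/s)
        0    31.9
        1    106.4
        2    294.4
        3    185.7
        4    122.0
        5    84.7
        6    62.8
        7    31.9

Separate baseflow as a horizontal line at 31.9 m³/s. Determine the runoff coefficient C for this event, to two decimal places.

C ≈ 0.54

ΣQ_DR = 664.6 m³/s; V = ΣQ_DR·Δt = 2.393 × 10^6 m³.
Runoff depth d = V / A = 35.98 mm.
C = d / P = 35.98 / 66.2 = 0.54.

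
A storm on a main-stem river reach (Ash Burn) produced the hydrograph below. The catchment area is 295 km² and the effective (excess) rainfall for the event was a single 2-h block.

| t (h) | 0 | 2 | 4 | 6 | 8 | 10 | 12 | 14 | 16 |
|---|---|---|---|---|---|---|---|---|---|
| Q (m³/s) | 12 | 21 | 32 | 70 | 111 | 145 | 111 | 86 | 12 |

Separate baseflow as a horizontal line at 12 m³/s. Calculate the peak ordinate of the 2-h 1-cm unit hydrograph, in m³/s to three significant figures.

U_p ≈ 111 m³/s

Direct runoff: 0.0, 9.0, 20.0, 58.0, 99.0, 133.0, 99.0, 74.0, 0.0 m³/s; ΣQ_DR = 492.0 m³/s, peak = 133.0 m³/s.
Runoff depth d = ΣQ_DR·Δt / A = 492.0 × 7200 / (295 km²) = 12.01 mm.
The 1-cm UH is the DRH scaled by (10 mm)/d, so U_p = 133.0 × 10/12.01 = 111 m³/s.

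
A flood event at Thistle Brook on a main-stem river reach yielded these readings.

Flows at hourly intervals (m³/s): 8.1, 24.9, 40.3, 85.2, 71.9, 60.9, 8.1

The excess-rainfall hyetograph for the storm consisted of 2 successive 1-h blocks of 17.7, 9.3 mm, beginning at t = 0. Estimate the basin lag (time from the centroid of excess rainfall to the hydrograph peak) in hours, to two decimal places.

Centroid of excess rainfall: t_c = Σ P_i·t̄_i / ΣP_i = 0.8444 h (block centres at 0.5, 1.5 h).
Hydrograph peak occurs at t = 3 h, so basin lag t_L = 3 − 0.8444 = 2.16 h.

t_L ≈ 2.16 h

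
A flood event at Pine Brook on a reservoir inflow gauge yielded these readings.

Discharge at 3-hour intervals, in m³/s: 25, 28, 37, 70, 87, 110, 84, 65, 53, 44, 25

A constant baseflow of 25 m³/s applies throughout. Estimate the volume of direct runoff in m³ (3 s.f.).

Direct-runoff ordinates (Q − Q_b): 0.0, 3.0, 12.0, 45.0, 62.0, 85.0, 59.0, 40.0, 28.0, 19.0, 0.0 m³/s.
ΣQ_DR = 353.0 m³/s.
With Δt = 3 h = 10800 s, V = ΣQ_DR · Δt = 353.0 × 10800 = 3.81 × 10^6 m³.

V ≈ 3.81 × 10^6 m³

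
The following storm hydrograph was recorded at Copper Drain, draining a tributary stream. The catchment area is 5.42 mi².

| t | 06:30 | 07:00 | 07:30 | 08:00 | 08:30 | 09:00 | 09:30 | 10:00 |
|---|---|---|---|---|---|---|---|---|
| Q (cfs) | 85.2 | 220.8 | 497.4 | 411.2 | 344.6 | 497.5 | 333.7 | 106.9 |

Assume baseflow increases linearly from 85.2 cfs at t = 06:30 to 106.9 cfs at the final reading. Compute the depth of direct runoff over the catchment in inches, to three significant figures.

Direct runoff: 0.00, 132.50, 406.00, 316.70, 247.00, 396.80, 229.90, 0.00 cfs; ΣQ_DR = 1729 cfs.
V = ΣQ_DR · Δt = 1729 × 1800 s = 3.112 × 10^6 ft³.
Over A = 5.42 mi², depth = V / A = 0.247 in.

d ≈ 0.247 in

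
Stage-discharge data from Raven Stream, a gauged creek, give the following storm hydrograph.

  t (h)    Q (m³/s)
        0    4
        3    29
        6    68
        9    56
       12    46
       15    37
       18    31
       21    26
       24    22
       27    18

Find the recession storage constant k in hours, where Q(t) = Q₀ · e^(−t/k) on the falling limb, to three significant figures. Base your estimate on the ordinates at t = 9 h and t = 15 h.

k ≈ 14.5 h

On the falling limb, Q drops from 56 to 37 m³/s between t = 9 h and t = 15 h (Δt = 6 h).
k = −Δt / ln(Q₂/Q₁) = −6 / ln(37/56) = 14.5 h.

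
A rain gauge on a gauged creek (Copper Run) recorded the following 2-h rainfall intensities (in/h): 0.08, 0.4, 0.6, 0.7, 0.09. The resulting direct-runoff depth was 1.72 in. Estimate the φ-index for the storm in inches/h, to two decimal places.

Only the 3 blocks with intensity above φ contribute runoff: 0.4, 0.6, 0.7 in/h.
Σ(I−φ)·Δt = d  ⇒  (0.4+0.6+0.7 − 3φ)·2 = 1.72
φ = (1.700 − 1.72/2) / 3 = 0.28 in/h.

φ ≈ 0.28 in/h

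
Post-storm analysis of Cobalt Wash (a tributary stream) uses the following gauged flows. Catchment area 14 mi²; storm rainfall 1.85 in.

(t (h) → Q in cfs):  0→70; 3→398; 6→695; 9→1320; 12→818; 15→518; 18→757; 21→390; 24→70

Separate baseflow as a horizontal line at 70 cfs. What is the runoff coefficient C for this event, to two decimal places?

ΣQ_DR = 4406 cfs; V = ΣQ_DR·Δt = 4.758 × 10^7 ft³.
Runoff depth d = V / A = 1.463 in.
C = d / P = 1.463 / 1.85 = 0.79.

C ≈ 0.79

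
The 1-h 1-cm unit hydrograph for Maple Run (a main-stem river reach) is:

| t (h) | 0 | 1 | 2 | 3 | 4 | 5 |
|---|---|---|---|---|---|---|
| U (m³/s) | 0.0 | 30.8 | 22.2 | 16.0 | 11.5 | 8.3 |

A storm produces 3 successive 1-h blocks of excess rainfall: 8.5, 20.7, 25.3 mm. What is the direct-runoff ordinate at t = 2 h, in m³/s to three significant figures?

By discrete convolution, Q_j = Σ (P_i / 10 mm) · U_{j−i}.
At t = 2 h (j=2): Q = (8.5/10)·22.2 + (20.7/10)·30.8 + (25.3/10)·0.0 = 82.6 m³/s.

Q ≈ 82.6 m³/s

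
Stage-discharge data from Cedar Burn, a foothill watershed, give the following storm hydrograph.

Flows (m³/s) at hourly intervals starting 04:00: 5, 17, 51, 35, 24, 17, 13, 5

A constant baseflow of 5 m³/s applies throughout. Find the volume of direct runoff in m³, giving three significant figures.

V ≈ 4.57 × 10^5 m³

Direct-runoff ordinates (Q − Q_b): 0.0, 12.0, 46.0, 30.0, 19.0, 12.0, 8.0, 0.0 m³/s.
ΣQ_DR = 127.0 m³/s.
With Δt = 1 h = 3600 s, V = ΣQ_DR · Δt = 127.0 × 3600 = 4.57 × 10^5 m³.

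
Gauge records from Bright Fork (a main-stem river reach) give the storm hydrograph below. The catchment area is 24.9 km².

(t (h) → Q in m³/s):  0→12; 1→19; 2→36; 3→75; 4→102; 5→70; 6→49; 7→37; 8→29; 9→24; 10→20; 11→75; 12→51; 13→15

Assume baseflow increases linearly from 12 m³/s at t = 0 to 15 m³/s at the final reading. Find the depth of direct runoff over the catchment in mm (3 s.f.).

Direct runoff: 0.00, 6.77, 23.54, 62.31, 89.08, 56.85, 35.62, 23.38, 15.15, 9.92, 5.69, 60.46, 36.23, 0.00 m³/s; ΣQ_DR = 425.0 m³/s.
V = ΣQ_DR · Δt = 425.0 × 3600 s = 1.530 × 10^6 m³.
Over A = 24.9 km², depth = V / A = 61.4 mm.

d ≈ 61.4 mm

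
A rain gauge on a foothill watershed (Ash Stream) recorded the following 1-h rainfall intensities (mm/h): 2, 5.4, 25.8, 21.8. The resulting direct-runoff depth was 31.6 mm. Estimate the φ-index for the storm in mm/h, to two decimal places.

φ ≈ 8.00 mm/h

Only the 2 blocks with intensity above φ contribute runoff: 25.8, 21.8 mm/h.
Σ(I−φ)·Δt = d  ⇒  (25.8+21.8 − 2φ)·1 = 31.6
φ = (47.60 − 31.6/1) / 2 = 8.00 mm/h.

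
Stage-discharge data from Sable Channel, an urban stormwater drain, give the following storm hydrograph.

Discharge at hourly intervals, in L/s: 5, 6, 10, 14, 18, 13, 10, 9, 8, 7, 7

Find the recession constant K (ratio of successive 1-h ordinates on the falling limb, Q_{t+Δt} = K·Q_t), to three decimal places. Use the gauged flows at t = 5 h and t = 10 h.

K ≈ 0.884

Using the recession-limb readings at t = 5 h and t = 10 h: Q falls from 13 to 7 L/s over 5 intervals.
K = (Q₂/Q₁)^(1/5) = (7/13)^(1/5) = 0.884.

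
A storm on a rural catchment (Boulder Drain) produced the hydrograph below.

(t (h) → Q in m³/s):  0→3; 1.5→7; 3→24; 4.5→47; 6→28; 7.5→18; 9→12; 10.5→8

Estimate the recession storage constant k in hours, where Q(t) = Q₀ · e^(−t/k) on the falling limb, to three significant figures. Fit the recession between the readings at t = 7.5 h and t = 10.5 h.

On the falling limb, Q drops from 18 to 8 m³/s between t = 7.5 h and t = 10.5 h (Δt = 3 h).
k = −Δt / ln(Q₂/Q₁) = −3 / ln(8/18) = 3.70 h.

k ≈ 3.70 h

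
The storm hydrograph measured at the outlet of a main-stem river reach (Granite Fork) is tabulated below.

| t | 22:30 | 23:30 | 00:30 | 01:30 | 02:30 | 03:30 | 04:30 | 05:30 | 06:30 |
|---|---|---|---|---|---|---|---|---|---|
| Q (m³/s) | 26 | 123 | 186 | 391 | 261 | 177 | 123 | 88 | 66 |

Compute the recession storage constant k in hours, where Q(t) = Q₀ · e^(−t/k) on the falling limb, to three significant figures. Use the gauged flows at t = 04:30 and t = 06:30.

On the falling limb, Q drops from 123 to 66 m³/s between t = 04:30 and t = 06:30 (Δt = 2 h).
k = −Δt / ln(Q₂/Q₁) = −2 / ln(66/123) = 3.21 h.

k ≈ 3.21 h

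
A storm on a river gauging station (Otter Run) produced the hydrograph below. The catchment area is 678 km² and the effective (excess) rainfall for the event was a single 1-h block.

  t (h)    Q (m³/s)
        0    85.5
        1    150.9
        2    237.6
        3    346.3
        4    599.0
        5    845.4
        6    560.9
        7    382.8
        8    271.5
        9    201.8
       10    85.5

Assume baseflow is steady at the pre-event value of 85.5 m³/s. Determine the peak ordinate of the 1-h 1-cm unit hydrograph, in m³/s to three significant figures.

Direct runoff: 0.0, 65.4, 152.1, 260.8, 513.5, 759.9, 475.4, 297.3, 186.0, 116.3, 0.0 m³/s; ΣQ_DR = 2827 m³/s, peak = 759.9 m³/s.
Runoff depth d = ΣQ_DR·Δt / A = 2827 × 3600 / (678 km²) = 15.01 mm.
The 1-cm UH is the DRH scaled by (10 mm)/d, so U_p = 759.9 × 10/15.01 = 506 m³/s.

U_p ≈ 506 m³/s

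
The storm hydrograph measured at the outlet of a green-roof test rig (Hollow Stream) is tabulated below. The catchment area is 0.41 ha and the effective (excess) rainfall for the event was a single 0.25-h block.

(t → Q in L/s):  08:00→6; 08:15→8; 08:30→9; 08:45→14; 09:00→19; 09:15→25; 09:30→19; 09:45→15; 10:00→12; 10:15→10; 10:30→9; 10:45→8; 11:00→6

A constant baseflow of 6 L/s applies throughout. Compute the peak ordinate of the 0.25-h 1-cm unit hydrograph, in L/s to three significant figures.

U_p ≈ 10.6 L/s

Direct runoff: 0.0, 2.0, 3.0, 8.0, 13.0, 19.0, 13.0, 9.0, 6.0, 4.0, 3.0, 2.0, 0.0 L/s; ΣQ_DR = 82.00 L/s, peak = 19.0 L/s.
Runoff depth d = ΣQ_DR·Δt / A = 82.00 × 900 / (0.41 ha) = 18.00 mm.
The 1-cm UH is the DRH scaled by (10 mm)/d, so U_p = 19.0 × 10/18.00 = 10.6 L/s.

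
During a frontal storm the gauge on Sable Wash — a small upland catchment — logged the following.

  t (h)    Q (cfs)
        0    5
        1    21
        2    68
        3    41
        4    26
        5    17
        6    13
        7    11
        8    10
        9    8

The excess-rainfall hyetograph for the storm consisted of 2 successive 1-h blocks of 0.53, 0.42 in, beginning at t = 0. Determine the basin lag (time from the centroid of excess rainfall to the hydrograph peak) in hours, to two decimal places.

Centroid of excess rainfall: t_c = Σ P_i·t̄_i / ΣP_i = 0.9421 h (block centres at 0.5, 1.5 h).
Hydrograph peak occurs at t = 2 h, so basin lag t_L = 2 − 0.9421 = 1.06 h.

t_L ≈ 1.06 h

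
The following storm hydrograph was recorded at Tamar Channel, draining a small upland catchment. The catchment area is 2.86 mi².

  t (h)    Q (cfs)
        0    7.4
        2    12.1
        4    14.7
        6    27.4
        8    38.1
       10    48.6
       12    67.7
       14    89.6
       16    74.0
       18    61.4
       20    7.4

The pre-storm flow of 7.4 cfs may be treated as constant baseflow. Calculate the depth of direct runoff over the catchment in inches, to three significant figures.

d ≈ 0.398 in

Direct runoff: 0.0, 4.7, 7.3, 20.0, 30.7, 41.2, 60.3, 82.2, 66.6, 54.0, 0.0 cfs; ΣQ_DR = 367.0 cfs.
V = ΣQ_DR · Δt = 367.0 × 7200 s = 2.642 × 10^6 ft³.
Over A = 2.86 mi², depth = V / A = 0.398 in.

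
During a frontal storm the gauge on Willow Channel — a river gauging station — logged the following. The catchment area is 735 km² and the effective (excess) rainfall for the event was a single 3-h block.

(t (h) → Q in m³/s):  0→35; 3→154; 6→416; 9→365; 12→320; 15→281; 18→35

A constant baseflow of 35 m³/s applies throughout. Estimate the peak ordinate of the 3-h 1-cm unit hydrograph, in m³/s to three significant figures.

U_p ≈ 191 m³/s

Direct runoff: 0.0, 119.0, 381.0, 330.0, 285.0, 246.0, 0.0 m³/s; ΣQ_DR = 1361 m³/s, peak = 381.0 m³/s.
Runoff depth d = ΣQ_DR·Δt / A = 1361 × 10800 / (735 km²) = 20.00 mm.
The 1-cm UH is the DRH scaled by (10 mm)/d, so U_p = 381.0 × 10/20.00 = 191 m³/s.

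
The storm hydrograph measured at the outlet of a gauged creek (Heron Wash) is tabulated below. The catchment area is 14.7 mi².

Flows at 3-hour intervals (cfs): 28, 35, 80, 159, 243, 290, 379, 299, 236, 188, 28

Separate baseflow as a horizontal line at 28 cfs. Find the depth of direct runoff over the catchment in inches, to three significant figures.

Direct runoff: 0.0, 7.0, 52.0, 131.0, 215.0, 262.0, 351.0, 271.0, 208.0, 160.0, 0.0 cfs; ΣQ_DR = 1657 cfs.
V = ΣQ_DR · Δt = 1657 × 10800 s = 1.790 × 10^7 ft³.
Over A = 14.7 mi², depth = V / A = 0.524 in.

d ≈ 0.524 in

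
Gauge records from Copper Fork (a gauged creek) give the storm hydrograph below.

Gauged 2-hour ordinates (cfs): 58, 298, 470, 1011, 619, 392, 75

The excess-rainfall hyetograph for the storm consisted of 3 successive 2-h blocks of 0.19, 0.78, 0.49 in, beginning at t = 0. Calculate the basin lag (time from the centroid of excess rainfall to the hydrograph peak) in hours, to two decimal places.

t_L ≈ 2.59 h

Centroid of excess rainfall: t_c = Σ P_i·t̄_i / ΣP_i = 3.4110 h (block centres at 1, 3, 5 h).
Hydrograph peak occurs at t = 6 h, so basin lag t_L = 6 − 3.4110 = 2.59 h.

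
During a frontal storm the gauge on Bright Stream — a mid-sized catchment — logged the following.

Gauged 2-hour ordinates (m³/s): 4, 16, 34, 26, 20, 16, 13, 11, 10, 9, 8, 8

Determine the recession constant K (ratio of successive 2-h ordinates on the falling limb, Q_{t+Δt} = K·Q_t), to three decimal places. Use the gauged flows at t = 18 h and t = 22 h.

K ≈ 0.943

Using the recession-limb readings at t = 18 h and t = 22 h: Q falls from 9 to 8 m³/s over 2 intervals.
K = (Q₂/Q₁)^(1/2) = (8/9)^(1/2) = 0.943.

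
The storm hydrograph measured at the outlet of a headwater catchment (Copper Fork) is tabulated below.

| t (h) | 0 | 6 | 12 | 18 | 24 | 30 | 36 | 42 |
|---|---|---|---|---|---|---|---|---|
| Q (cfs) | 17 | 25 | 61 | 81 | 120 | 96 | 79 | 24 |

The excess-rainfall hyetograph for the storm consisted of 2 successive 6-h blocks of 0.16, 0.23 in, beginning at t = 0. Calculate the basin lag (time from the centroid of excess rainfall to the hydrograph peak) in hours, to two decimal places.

Centroid of excess rainfall: t_c = Σ P_i·t̄_i / ΣP_i = 6.5385 h (block centres at 3, 9 h).
Hydrograph peak occurs at t = 24 h, so basin lag t_L = 24 − 6.5385 = 17.46 h.

t_L ≈ 17.46 h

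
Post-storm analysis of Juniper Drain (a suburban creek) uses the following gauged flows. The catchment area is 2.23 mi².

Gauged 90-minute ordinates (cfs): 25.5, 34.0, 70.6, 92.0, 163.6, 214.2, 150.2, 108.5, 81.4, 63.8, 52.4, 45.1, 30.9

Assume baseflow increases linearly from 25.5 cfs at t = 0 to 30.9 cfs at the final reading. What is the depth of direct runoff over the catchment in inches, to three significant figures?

d ≈ 0.798 in

Direct runoff: 0.00, 8.05, 44.20, 65.15, 136.30, 186.45, 122.00, 79.85, 52.30, 34.25, 22.40, 14.65, 0.00 cfs; ΣQ_DR = 765.6 cfs.
V = ΣQ_DR · Δt = 765.6 × 5400 s = 4.134 × 10^6 ft³.
Over A = 2.23 mi², depth = V / A = 0.798 in.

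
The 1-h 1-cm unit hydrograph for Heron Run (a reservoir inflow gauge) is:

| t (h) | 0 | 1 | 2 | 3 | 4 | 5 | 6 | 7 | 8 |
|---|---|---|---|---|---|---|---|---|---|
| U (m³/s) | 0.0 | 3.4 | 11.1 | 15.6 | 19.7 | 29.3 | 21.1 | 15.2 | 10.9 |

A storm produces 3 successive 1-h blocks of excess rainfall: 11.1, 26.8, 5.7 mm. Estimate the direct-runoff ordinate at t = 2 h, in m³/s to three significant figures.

Q ≈ 21.4 m³/s

By discrete convolution, Q_j = Σ (P_i / 10 mm) · U_{j−i}.
At t = 2 h (j=2): Q = (11.1/10)·11.1 + (26.8/10)·3.4 + (5.7/10)·0.0 = 21.4 m³/s.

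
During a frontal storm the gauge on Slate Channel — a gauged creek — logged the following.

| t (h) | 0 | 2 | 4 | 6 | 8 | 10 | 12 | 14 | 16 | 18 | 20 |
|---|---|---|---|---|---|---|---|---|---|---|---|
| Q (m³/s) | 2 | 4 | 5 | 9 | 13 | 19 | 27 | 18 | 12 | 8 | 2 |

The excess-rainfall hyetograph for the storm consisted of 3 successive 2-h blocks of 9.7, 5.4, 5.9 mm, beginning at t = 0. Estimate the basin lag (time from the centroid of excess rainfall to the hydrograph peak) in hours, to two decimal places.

Centroid of excess rainfall: t_c = Σ P_i·t̄_i / ΣP_i = 2.6381 h (block centres at 1, 3, 5 h).
Hydrograph peak occurs at t = 12 h, so basin lag t_L = 12 − 2.6381 = 9.36 h.

t_L ≈ 9.36 h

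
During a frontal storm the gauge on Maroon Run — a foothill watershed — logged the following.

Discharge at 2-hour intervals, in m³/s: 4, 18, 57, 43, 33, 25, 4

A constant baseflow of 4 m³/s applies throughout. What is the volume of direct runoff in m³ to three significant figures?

V ≈ 1.12 × 10^6 m³

Direct-runoff ordinates (Q − Q_b): 0.0, 14.0, 53.0, 39.0, 29.0, 21.0, 0.0 m³/s.
ΣQ_DR = 156.0 m³/s.
With Δt = 2 h = 7200 s, V = ΣQ_DR · Δt = 156.0 × 7200 = 1.12 × 10^6 m³.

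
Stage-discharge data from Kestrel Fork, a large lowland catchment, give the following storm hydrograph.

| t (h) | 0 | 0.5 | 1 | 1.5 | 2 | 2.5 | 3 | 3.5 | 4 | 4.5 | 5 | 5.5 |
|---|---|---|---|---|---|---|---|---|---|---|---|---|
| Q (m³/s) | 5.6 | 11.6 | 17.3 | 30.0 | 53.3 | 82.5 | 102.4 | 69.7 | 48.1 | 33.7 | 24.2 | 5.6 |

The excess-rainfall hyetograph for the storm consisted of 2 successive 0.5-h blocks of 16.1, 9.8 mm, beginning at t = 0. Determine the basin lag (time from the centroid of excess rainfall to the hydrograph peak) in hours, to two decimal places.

t_L ≈ 2.56 h

Centroid of excess rainfall: t_c = Σ P_i·t̄_i / ΣP_i = 0.4392 h (block centres at 0.25, 0.75 h).
Hydrograph peak occurs at t = 3 h, so basin lag t_L = 3 − 0.4392 = 2.56 h.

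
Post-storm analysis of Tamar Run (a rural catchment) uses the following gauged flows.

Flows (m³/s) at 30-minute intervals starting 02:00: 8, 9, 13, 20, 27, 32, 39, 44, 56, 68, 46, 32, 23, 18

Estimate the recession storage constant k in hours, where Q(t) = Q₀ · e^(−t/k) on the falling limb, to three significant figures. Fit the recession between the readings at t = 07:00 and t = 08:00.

k ≈ 1.44 h

On the falling limb, Q drops from 46 to 23 m³/s between t = 07:00 and t = 08:00 (Δt = 1 h).
k = −Δt / ln(Q₂/Q₁) = −1 / ln(23/46) = 1.44 h.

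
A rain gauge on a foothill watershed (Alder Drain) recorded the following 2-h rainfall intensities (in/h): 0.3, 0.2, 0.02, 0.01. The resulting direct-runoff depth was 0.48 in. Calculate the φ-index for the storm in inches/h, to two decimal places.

φ ≈ 0.13 in/h

Only the 2 blocks with intensity above φ contribute runoff: 0.3, 0.2 in/h.
Σ(I−φ)·Δt = d  ⇒  (0.3+0.2 − 2φ)·2 = 0.48
φ = (0.5000 − 0.48/2) / 2 = 0.13 in/h.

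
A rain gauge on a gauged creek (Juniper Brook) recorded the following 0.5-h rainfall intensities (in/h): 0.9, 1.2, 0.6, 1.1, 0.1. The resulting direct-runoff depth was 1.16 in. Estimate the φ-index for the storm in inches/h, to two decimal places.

Only the 4 blocks with intensity above φ contribute runoff: 0.9, 1.2, 0.6, 1.1 in/h.
Σ(I−φ)·Δt = d  ⇒  (0.9+1.2+0.6+1.1 − 4φ)·0.5 = 1.16
φ = (3.800 − 1.16/0.5) / 4 = 0.37 in/h.

φ ≈ 0.37 in/h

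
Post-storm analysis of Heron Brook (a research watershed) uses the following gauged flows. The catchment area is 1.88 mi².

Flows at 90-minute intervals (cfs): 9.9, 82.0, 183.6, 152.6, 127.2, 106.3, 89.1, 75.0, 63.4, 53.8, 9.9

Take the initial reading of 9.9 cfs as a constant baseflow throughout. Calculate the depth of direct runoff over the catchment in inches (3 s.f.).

Direct runoff: 0.0, 72.1, 173.7, 142.7, 117.3, 96.4, 79.2, 65.1, 53.5, 43.9, 0.0 cfs; ΣQ_DR = 843.9 cfs.
V = ΣQ_DR · Δt = 843.9 × 5400 s = 4.557 × 10^6 ft³.
Over A = 1.88 mi², depth = V / A = 1.04 in.

d ≈ 1.04 in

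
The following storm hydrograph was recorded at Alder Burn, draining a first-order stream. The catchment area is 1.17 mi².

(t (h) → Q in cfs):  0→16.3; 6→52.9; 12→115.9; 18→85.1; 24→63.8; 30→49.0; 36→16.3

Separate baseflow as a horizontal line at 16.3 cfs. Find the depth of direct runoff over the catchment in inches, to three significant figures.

d ≈ 2.27 in

Direct runoff: 0.0, 36.6, 99.6, 68.8, 47.5, 32.7, 0.0 cfs; ΣQ_DR = 285.2 cfs.
V = ΣQ_DR · Δt = 285.2 × 21600 s = 6.160 × 10^6 ft³.
Over A = 1.17 mi², depth = V / A = 2.27 in.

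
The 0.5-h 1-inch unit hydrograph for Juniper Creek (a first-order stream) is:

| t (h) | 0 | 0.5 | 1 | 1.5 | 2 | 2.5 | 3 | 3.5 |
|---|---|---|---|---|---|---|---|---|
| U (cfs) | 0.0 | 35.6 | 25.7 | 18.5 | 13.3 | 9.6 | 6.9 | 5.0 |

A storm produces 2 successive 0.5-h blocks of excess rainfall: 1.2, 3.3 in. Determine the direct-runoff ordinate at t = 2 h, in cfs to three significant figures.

Q ≈ 77.0 cfs

By discrete convolution, Q_j = Σ (P_i / 1 in) · U_{j−i}.
At t = 2 h (j=4): Q = (1.2/1)·13.3 + (3.3/1)·18.5 = 77.0 cfs.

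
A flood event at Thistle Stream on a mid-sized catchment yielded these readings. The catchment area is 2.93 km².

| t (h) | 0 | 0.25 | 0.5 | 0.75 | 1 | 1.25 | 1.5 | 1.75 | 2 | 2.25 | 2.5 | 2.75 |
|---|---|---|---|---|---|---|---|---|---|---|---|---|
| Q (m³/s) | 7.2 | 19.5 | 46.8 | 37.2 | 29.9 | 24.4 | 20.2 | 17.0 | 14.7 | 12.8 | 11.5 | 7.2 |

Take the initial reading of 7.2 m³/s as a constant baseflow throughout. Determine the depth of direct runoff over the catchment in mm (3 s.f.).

Direct runoff: 0.0, 12.3, 39.6, 30.0, 22.7, 17.2, 13.0, 9.8, 7.5, 5.6, 4.3, 0.0 m³/s; ΣQ_DR = 162.0 m³/s.
V = ΣQ_DR · Δt = 162.0 × 900 s = 1.458 × 10^5 m³.
Over A = 2.93 km², depth = V / A = 49.8 mm.

d ≈ 49.8 mm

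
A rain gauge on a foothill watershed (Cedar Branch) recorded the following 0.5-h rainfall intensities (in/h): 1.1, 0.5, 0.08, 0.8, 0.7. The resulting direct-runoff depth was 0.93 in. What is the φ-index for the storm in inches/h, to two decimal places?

φ ≈ 0.31 in/h

Only the 4 blocks with intensity above φ contribute runoff: 1.1, 0.5, 0.8, 0.7 in/h.
Σ(I−φ)·Δt = d  ⇒  (1.1+0.5+0.8+0.7 − 4φ)·0.5 = 0.93
φ = (3.100 − 0.93/0.5) / 4 = 0.31 in/h.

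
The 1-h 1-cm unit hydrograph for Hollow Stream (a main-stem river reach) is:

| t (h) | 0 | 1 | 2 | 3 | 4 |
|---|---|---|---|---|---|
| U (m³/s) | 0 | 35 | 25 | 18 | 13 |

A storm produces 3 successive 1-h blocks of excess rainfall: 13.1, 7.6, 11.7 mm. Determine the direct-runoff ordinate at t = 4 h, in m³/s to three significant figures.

Q ≈ 60.0 m³/s

By discrete convolution, Q_j = Σ (P_i / 10 mm) · U_{j−i}.
At t = 4 h (j=4): Q = (13.1/10)·13 + (7.6/10)·18 + (11.7/10)·25 = 60.0 m³/s.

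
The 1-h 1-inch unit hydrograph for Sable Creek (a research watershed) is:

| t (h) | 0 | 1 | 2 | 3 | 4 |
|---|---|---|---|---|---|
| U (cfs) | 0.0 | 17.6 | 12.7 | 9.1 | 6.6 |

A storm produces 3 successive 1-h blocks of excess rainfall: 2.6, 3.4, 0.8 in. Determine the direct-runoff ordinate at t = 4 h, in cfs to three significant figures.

By discrete convolution, Q_j = Σ (P_i / 1 in) · U_{j−i}.
At t = 4 h (j=4): Q = (2.6/1)·6.6 + (3.4/1)·9.1 + (0.8/1)·12.7 = 58.3 cfs.

Q ≈ 58.3 cfs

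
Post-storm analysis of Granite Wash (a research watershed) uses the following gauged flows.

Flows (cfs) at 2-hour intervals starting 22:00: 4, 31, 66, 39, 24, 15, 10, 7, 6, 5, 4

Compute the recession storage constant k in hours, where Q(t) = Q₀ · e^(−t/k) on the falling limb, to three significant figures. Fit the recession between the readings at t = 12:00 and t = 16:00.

k ≈ 11.9 h

On the falling limb, Q drops from 7 to 5 cfs between t = 12:00 and t = 16:00 (Δt = 4 h).
k = −Δt / ln(Q₂/Q₁) = −4 / ln(5/7) = 11.9 h.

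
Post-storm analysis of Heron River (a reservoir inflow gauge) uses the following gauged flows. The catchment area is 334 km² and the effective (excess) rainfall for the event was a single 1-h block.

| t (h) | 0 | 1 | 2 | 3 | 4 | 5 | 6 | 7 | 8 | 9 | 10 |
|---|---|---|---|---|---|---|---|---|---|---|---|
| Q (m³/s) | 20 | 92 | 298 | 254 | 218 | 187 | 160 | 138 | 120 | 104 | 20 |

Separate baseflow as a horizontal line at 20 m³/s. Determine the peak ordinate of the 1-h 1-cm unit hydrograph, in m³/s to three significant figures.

U_p ≈ 185 m³/s

Direct runoff: 0.0, 72.0, 278.0, 234.0, 198.0, 167.0, 140.0, 118.0, 100.0, 84.0, 0.0 m³/s; ΣQ_DR = 1391 m³/s, peak = 278.0 m³/s.
Runoff depth d = ΣQ_DR·Δt / A = 1391 × 3600 / (334 km²) = 14.99 mm.
The 1-cm UH is the DRH scaled by (10 mm)/d, so U_p = 278.0 × 10/14.99 = 185 m³/s.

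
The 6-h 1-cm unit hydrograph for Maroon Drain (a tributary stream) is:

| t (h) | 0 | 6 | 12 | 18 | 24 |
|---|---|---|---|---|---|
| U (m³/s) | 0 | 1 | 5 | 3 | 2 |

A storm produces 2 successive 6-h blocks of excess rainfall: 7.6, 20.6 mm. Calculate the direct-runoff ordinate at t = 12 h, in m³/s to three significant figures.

Q ≈ 5.86 m³/s

By discrete convolution, Q_j = Σ (P_i / 10 mm) · U_{j−i}.
At t = 12 h (j=2): Q = (7.6/10)·5 + (20.6/10)·1 = 5.86 m³/s.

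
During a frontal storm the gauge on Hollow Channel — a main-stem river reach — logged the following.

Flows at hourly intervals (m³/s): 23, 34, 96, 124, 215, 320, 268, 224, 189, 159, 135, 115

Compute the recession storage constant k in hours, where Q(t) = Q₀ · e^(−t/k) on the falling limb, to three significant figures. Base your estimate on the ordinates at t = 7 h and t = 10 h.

On the falling limb, Q drops from 224 to 135 m³/s between t = 7 h and t = 10 h (Δt = 3 h).
k = −Δt / ln(Q₂/Q₁) = −3 / ln(135/224) = 5.92 h.

k ≈ 5.92 h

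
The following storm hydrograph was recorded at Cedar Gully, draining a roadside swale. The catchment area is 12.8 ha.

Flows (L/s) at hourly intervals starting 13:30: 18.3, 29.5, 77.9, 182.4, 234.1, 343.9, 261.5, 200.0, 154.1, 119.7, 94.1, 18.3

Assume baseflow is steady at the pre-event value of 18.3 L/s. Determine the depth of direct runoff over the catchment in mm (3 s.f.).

d ≈ 42.6 mm

Direct runoff: 0.0, 11.2, 59.6, 164.1, 215.8, 325.6, 243.2, 181.7, 135.8, 101.4, 75.8, 0.0 L/s; ΣQ_DR = 1514 L/s.
V = ΣQ_DR · Δt = 1514 × 3600 s = 5.451 × 10^6 L.
Over A = 12.8 ha, depth = V / A = 42.6 mm.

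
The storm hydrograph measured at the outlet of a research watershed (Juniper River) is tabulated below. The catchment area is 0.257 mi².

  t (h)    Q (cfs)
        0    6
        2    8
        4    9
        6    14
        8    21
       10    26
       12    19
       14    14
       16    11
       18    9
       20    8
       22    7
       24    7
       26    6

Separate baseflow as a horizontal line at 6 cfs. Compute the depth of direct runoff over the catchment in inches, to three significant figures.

Direct runoff: 0.0, 2.0, 3.0, 8.0, 15.0, 20.0, 13.0, 8.0, 5.0, 3.0, 2.0, 1.0, 1.0, 0.0 cfs; ΣQ_DR = 81.00 cfs.
V = ΣQ_DR · Δt = 81.00 × 7200 s = 5.832 × 10^5 ft³.
Over A = 0.257 mi², depth = V / A = 0.977 in.

d ≈ 0.977 in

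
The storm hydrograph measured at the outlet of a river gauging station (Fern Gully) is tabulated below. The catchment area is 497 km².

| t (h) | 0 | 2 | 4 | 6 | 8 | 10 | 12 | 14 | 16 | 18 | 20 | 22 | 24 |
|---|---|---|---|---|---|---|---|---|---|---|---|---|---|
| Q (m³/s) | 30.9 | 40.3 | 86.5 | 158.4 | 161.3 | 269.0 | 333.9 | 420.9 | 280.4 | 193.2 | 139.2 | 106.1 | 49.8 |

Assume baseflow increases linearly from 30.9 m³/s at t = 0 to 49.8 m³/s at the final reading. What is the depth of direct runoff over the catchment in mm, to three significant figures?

Direct runoff: 0.00, 7.83, 52.45, 122.78, 124.10, 230.22, 293.55, 378.98, 236.90, 148.12, 92.55, 57.88, 0.00 m³/s; ΣQ_DR = 1745 m³/s.
V = ΣQ_DR · Δt = 1745 × 7200 s = 1.257 × 10^7 m³.
Over A = 497 km², depth = V / A = 25.3 mm.

d ≈ 25.3 mm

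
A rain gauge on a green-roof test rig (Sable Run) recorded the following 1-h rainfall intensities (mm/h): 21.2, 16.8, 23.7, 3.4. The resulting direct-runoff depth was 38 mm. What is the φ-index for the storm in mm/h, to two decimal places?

φ ≈ 7.90 mm/h

Only the 3 blocks with intensity above φ contribute runoff: 21.2, 16.8, 23.7 mm/h.
Σ(I−φ)·Δt = d  ⇒  (21.2+16.8+23.7 − 3φ)·1 = 38
φ = (61.70 − 38/1) / 3 = 7.90 mm/h.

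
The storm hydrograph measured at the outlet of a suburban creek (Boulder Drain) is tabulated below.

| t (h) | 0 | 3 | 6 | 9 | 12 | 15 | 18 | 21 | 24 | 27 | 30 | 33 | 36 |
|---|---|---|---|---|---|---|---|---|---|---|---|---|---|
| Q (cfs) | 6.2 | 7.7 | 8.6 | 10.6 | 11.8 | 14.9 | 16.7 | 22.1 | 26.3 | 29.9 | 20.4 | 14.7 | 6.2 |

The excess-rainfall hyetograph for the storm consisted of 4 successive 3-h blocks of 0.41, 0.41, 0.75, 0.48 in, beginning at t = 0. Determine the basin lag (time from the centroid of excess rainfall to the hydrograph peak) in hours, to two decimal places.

t_L ≈ 20.60 h

Centroid of excess rainfall: t_c = Σ P_i·t̄_i / ΣP_i = 6.4024 h (block centres at 1.5, 4.5, 7.5, 10.5 h).
Hydrograph peak occurs at t = 27 h, so basin lag t_L = 27 − 6.4024 = 20.60 h.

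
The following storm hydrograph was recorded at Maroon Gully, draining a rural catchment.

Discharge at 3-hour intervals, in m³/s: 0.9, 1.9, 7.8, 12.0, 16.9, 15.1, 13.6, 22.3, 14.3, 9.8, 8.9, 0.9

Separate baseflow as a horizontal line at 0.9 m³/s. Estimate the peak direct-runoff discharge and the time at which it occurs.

Subtracting baseflow gives direct-runoff ordinates: 0.0, 1.0, 6.9, 11.1, 16.0, 14.2, 12.7, 21.4, 13.4, 8.9, 8.0, 0.0 m³/s.
The maximum is 21.4 m³/s, occurring at the reading for t = 21 h.

Q_p = 21.4 m³/s at t = 21 h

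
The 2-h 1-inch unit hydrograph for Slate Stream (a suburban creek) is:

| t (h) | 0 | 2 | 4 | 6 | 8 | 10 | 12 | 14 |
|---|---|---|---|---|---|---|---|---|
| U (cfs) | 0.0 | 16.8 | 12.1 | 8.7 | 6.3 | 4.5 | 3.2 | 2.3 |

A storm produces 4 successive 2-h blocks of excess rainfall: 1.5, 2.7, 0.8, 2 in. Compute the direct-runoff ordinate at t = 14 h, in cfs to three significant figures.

By discrete convolution, Q_j = Σ (P_i / 1 in) · U_{j−i}.
At t = 14 h (j=7): Q = (1.5/1)·2.3 + (2.7/1)·3.2 + (0.8/1)·4.5 + (2/1)·6.3 = 28.3 cfs.

Q ≈ 28.3 cfs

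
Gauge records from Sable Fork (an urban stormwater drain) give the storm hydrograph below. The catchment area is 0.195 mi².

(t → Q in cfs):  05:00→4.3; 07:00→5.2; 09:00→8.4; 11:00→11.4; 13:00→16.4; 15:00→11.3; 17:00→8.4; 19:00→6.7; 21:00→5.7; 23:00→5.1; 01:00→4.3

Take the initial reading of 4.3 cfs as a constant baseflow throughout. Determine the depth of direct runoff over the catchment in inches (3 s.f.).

d ≈ 0.634 in

Direct runoff: 0.0, 0.9, 4.1, 7.1, 12.1, 7.0, 4.1, 2.4, 1.4, 0.8, 0.0 cfs; ΣQ_DR = 39.90 cfs.
V = ΣQ_DR · Δt = 39.90 × 7200 s = 2.873 × 10^5 ft³.
Over A = 0.195 mi², depth = V / A = 0.634 in.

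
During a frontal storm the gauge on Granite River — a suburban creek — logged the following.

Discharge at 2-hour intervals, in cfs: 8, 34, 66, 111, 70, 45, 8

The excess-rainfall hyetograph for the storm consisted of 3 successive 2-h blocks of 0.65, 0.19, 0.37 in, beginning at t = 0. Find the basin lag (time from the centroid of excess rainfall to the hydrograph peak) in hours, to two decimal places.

t_L ≈ 3.46 h

Centroid of excess rainfall: t_c = Σ P_i·t̄_i / ΣP_i = 2.5372 h (block centres at 1, 3, 5 h).
Hydrograph peak occurs at t = 6 h, so basin lag t_L = 6 − 2.5372 = 3.46 h.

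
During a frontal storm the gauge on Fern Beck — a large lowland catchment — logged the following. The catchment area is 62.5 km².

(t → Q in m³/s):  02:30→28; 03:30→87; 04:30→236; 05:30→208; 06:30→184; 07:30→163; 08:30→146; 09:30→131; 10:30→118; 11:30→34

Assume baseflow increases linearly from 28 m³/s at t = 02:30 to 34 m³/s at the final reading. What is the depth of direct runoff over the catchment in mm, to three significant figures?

Direct runoff: 0.00, 58.33, 206.67, 178.00, 153.33, 131.67, 114.00, 98.33, 84.67, 0.00 m³/s; ΣQ_DR = 1025 m³/s.
V = ΣQ_DR · Δt = 1025 × 3600 s = 3.690 × 10^6 m³.
Over A = 62.5 km², depth = V / A = 59.0 mm.

d ≈ 59.0 mm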